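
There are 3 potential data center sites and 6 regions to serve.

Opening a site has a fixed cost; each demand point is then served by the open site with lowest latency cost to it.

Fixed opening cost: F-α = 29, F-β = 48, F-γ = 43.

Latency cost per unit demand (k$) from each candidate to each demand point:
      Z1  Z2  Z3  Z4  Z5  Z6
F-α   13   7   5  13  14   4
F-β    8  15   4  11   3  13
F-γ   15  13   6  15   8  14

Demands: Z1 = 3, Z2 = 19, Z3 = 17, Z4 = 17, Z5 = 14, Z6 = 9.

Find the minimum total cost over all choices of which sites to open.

Open {F-α, F-β}: assign each demand point to its cheapest open site.
  Z1→F-β 3×8=24, Z2→F-α 19×7=133, Z3→F-β 17×4=68, Z4→F-β 17×11=187, Z5→F-β 14×3=42, Z6→F-α 9×4=36
  latency cost 490, fixed 77 → total 567.
Compare {F-α, F-β, F-γ}: latency cost 490 + fixed 120 = 610.
Compare {F-α, F-γ}: latency cost 626 + fixed 72 = 698.
Compare {F-α}: latency cost 710 + fixed 29 = 739.
All other subsets cost ≥ 610. Minimum total cost: 567.

567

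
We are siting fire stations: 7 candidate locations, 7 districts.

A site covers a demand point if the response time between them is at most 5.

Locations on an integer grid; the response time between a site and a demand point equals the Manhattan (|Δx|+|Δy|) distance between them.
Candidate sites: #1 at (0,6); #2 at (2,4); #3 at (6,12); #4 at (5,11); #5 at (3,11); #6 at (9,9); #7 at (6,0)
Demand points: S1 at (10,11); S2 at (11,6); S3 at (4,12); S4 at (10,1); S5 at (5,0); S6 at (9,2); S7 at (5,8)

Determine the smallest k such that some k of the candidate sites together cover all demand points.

3

Coverage sets (demand points within 5 of each site):
  #1: {}
  #2: {}
  #3: {S1, S3, S7}
  #4: {S1, S3, S7}
  #5: {S3, S7}
  #6: {S1, S2, S7}
  #7: {S4, S5, S6}
No 2 sites suffice: every size-2 union leaves at least one demand point uncovered.
But {#3, #6, #7} covers everything, so the minimum is 3.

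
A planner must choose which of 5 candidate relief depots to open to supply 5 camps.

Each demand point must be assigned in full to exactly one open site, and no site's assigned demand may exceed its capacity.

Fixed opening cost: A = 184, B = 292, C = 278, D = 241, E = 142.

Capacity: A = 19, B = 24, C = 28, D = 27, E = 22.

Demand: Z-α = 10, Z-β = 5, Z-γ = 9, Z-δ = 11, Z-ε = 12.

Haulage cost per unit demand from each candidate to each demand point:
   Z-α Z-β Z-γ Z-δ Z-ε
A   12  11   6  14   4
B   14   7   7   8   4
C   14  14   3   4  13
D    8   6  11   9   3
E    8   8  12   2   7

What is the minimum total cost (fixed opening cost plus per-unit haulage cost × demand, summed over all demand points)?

Open {D, E}; cheapest assignment that respects the capacities:
  D (cap 27, load 26): Z-β, Z-γ, Z-ε — cost 5×6 + 9×11 + 12×3 = 165
  E (cap 22, load 21): Z-α, Z-δ — cost 10×8 + 11×2 = 102
  Shipping 267, fixed 383 → total 650.
  Any other capacity-feasible assignment to {D, E} ships for at least 267.
Compare {C, E}: its best feasible assignment gives total 725.
Compare {C, D}: its best feasible assignment gives total 736.
Every other set of open sites that can feasibly serve all demand totals ≥ 725 even under its best assignment. Minimum: 650.

650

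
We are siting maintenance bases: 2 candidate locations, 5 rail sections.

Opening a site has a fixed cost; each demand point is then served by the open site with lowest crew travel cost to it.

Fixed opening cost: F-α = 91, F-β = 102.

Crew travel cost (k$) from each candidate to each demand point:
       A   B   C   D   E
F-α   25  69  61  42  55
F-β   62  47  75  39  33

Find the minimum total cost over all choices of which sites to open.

Open {F-α}: assign each demand point to its cheapest open site.
  A→F-α 25, B→F-α 69, C→F-α 61, D→F-α 42, E→F-α 55
  crew travel cost 252, fixed 91 → total 343.
Compare {F-β}: crew travel cost 256 + fixed 102 = 358.
Compare {F-α, F-β}: crew travel cost 205 + fixed 193 = 398.

343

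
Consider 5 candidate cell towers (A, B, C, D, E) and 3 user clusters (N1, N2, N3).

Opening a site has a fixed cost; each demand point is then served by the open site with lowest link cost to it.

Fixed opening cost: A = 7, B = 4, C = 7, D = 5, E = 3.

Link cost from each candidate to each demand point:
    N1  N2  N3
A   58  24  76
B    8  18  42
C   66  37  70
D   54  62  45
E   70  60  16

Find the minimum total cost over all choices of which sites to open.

Open {B, E}: assign each demand point to its cheapest open site.
  N1→B 8, N2→B 18, N3→E 16
  link cost 42, fixed 7 → total 49.
Compare {B, D, E}: link cost 42 + fixed 12 = 54.
Compare {A, B, E}: link cost 42 + fixed 14 = 56.
Compare {B, C, E}: link cost 42 + fixed 14 = 56.
All other subsets cost ≥ 54. Minimum total cost: 49.

49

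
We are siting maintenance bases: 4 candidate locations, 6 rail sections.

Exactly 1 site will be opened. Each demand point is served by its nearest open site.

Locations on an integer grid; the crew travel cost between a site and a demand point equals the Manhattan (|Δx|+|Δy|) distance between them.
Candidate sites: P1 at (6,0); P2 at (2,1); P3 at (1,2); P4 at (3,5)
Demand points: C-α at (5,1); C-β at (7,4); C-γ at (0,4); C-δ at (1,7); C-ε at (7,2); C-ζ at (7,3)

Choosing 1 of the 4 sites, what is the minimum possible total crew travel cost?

32

Open {P4}.
  C-α→P4 6, C-β→P4 5, C-γ→P4 4, C-δ→P4 4, C-ε→P4 7, C-ζ→P4 6  ⇒ total 32.
Compare {P3}: total 34.
Compare {P1}: total 36.
No size-1 selection does better; minimum is 32.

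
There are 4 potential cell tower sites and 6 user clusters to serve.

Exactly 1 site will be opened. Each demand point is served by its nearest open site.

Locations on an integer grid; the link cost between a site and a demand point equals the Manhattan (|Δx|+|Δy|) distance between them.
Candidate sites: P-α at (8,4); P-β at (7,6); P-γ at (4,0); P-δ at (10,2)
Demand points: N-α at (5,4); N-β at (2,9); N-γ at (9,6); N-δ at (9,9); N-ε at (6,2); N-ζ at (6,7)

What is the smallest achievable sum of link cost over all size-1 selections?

Open {P-β}.
  N-α→P-β 4, N-β→P-β 8, N-γ→P-β 2, N-δ→P-β 5, N-ε→P-β 5, N-ζ→P-β 2  ⇒ total 26.
Compare {P-α}: total 32.
Compare {P-δ}: total 48.
No size-1 selection does better; minimum is 26.

26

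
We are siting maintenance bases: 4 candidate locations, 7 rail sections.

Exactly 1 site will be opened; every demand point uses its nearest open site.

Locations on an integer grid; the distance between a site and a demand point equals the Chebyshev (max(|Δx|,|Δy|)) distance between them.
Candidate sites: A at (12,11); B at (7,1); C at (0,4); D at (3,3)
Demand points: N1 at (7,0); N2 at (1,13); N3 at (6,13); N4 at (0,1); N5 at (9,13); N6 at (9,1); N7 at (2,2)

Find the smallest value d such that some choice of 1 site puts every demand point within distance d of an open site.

9

Open {C}.
  Farthest demand point is N2 at distance 9 (to C); all others are ≤ 9.
With {D} the worst case is 10.
With {A} the worst case is 12.
No size-1 selection achieves below 9.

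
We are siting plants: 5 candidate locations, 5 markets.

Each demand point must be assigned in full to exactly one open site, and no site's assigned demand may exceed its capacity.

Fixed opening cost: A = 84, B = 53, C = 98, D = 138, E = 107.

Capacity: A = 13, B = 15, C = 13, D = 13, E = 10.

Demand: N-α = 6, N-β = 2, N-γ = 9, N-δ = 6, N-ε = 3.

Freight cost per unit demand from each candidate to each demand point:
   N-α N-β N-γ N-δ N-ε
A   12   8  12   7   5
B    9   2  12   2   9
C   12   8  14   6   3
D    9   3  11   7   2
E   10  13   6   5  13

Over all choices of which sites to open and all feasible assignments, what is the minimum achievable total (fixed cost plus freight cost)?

Open {A, B}; cheapest assignment that respects the capacities:
  A (cap 13, load 12): N-γ, N-ε — cost 9×12 + 3×5 = 123
  B (cap 15, load 14): N-α, N-β, N-δ — cost 6×9 + 2×2 + 6×2 = 70
  Shipping 193, fixed 137 → total 330.
  Any other capacity-feasible assignment to {A, B} ships for at least 193.
Compare {B, C}: its best feasible assignment gives total 356.
Compare {B, D}: its best feasible assignment gives total 366.
Every other set of open sites that can feasibly serve all demand totals ≥ 356 even under its best assignment. Minimum: 330.

330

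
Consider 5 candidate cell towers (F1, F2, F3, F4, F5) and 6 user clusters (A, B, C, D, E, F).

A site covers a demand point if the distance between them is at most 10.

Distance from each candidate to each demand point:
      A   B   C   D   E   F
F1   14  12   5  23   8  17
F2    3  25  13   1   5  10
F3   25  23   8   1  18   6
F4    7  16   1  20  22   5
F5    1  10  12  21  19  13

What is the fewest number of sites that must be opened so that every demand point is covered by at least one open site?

3

Coverage sets (demand points within 10 of each site):
  F1: {C, E}
  F2: {A, D, E, F}
  F3: {C, D, F}
  F4: {A, C, F}
  F5: {A, B}
No 2 sites suffice: every size-2 union leaves at least one demand point uncovered.
But {F1, F2, F5} covers everything, so the minimum is 3.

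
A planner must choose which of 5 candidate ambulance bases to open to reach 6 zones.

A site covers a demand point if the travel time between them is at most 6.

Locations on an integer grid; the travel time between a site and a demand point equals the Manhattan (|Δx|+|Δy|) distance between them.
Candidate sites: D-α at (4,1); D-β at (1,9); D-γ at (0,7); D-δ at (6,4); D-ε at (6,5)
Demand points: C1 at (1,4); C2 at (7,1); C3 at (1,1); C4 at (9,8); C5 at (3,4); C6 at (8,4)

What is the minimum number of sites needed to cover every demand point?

2

Coverage sets (demand points within 6 of each site):
  D-α: {C1, C2, C3, C5}
  D-β: {C1}
  D-γ: {C1, C5}
  D-δ: {C1, C2, C5, C6}
  D-ε: {C1, C2, C4, C5, C6}
No single site covers all 6 demand points.
But {D-α, D-ε} covers everything, so the minimum is 2.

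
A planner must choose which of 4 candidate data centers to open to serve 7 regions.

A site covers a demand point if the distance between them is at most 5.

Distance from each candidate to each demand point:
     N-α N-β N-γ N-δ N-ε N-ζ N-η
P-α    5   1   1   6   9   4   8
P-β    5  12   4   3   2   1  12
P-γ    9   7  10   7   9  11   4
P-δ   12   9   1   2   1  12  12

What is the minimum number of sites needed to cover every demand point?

3

Coverage sets (demand points within 5 of each site):
  P-α: {N-α, N-β, N-γ, N-ζ}
  P-β: {N-α, N-γ, N-δ, N-ε, N-ζ}
  P-γ: {N-η}
  P-δ: {N-γ, N-δ, N-ε}
No 2 sites suffice: every size-2 union leaves at least one demand point uncovered.
But {P-α, P-β, P-γ} covers everything, so the minimum is 3.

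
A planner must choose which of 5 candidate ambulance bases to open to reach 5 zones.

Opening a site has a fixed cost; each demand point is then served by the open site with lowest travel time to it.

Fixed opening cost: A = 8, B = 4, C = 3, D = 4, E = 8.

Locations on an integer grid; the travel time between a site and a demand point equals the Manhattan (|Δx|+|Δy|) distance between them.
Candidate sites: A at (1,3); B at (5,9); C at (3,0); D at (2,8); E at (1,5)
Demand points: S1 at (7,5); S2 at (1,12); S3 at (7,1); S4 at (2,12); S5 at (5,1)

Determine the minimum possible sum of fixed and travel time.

32

Open {C, D}: assign each demand point to its cheapest open site.
  S1→D 8, S2→D 5, S3→C 5, S4→D 4, S5→C 3
  travel time 25, fixed 7 → total 32.
Compare {B, C}: travel time 27 + fixed 7 = 34.
Compare {B, C, D}: travel time 23 + fixed 11 = 34.
Compare {C, D, E}: travel time 23 + fixed 15 = 38.
All other subsets cost ≥ 34. Minimum total cost: 32.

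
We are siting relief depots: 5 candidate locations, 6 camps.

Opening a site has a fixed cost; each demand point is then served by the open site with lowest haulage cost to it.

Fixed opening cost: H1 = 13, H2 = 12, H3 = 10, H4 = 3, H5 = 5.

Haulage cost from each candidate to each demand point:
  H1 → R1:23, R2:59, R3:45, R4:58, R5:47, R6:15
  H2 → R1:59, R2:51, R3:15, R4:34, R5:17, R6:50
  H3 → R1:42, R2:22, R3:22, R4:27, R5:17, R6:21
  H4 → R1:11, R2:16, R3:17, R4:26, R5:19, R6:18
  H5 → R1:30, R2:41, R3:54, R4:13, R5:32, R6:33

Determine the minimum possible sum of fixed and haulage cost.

102

Open {H4, H5}: assign each demand point to its cheapest open site.
  R1→H4 11, R2→H4 16, R3→H4 17, R4→H5 13, R5→H4 19, R6→H4 18
  haulage cost 94, fixed 8 → total 102.
Compare {H4}: haulage cost 107 + fixed 3 = 110.
Compare {H2, H4, H5}: haulage cost 90 + fixed 20 = 110.
Compare {H3, H4, H5}: haulage cost 92 + fixed 18 = 110.
All other subsets cost ≥ 110. Minimum total cost: 102.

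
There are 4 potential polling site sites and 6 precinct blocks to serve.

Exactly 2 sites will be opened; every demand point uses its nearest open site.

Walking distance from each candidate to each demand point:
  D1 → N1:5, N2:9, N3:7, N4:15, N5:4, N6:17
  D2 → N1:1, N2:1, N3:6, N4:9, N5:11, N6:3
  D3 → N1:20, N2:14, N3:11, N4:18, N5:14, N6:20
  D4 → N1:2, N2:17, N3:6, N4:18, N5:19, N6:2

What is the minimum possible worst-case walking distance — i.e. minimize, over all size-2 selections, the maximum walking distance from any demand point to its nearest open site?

Open {D1, D2}.
  Farthest demand point is N4 at walking distance 9 (to D2); all others are ≤ 9.
With {D2, D3} the worst case is 11.
With {D2, D4} the worst case is 11.
No size-2 selection achieves below 9.

9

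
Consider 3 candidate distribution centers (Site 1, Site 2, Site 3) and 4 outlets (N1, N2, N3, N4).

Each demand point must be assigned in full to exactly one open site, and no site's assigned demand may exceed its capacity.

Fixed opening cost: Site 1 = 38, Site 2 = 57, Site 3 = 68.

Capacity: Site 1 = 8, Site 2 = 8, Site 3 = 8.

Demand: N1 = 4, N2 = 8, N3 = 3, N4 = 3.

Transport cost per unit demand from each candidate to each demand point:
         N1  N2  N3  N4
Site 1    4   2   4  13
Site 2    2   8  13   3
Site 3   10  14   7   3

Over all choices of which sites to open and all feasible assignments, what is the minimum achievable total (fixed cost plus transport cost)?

217

Open {Site 1, Site 2, Site 3}; cheapest assignment that respects the capacities:
  Site 1 (cap 8, load 8): N2 — cost 8×2 = 16
  Site 2 (cap 8, load 7): N1, N4 — cost 4×2 + 3×3 = 17
  Site 3 (cap 8, load 3): N3 — cost 3×7 = 21
  Shipping 54, fixed 163 → total 217.
  Any other capacity-feasible assignment to {Site 1, Site 2, Site 3} ships for at least 54.
Total demand is 18 and no other set of sites has combined capacity ≥ 18, so {Site 1, Site 2, Site 3} is the only feasible choice of open sites. Minimum: 217.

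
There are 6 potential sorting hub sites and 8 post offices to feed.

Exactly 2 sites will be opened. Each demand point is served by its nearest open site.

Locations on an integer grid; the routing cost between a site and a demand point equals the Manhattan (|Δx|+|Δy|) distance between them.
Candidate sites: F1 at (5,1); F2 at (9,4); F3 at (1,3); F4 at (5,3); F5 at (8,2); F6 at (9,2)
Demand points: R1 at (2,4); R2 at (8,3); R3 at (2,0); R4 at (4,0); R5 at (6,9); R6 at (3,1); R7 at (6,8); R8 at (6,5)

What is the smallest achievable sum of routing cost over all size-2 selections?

31

Open {F1, F4}.
  R1→F4 4, R2→F4 3, R3→F1 4, R4→F1 2, R5→F4 7, R6→F1 2, R7→F4 6, R8→F4 3  ⇒ total 31.
Compare {F3, F4}: total 33.
Compare {F1, F2}: total 35.
No size-2 selection does better; minimum is 31.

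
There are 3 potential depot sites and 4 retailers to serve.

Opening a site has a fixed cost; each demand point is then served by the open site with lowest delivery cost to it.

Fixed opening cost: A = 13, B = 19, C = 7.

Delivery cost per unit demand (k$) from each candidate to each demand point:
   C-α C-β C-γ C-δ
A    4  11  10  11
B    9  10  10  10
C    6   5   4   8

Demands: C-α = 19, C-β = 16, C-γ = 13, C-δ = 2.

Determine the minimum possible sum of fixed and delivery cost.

Open {A, C}: assign each demand point to its cheapest open site.
  C-α→A 19×4=76, C-β→C 16×5=80, C-γ→C 13×4=52, C-δ→C 2×8=16
  delivery cost 224, fixed 20 → total 244.
Compare {A, B, C}: delivery cost 224 + fixed 39 = 263.
Compare {C}: delivery cost 262 + fixed 7 = 269.
Compare {B, C}: delivery cost 262 + fixed 26 = 288.
All other subsets cost ≥ 263. Minimum total cost: 244.

244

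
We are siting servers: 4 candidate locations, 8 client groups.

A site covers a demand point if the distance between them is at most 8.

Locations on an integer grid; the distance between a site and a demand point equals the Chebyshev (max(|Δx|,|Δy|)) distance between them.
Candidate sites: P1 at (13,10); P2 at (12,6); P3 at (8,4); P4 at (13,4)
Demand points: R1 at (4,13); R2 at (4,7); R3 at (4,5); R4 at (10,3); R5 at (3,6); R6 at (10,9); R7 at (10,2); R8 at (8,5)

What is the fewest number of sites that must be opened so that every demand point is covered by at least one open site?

Coverage sets (demand points within 8 of each site):
  P1: {R4, R6, R7, R8}
  P2: {R1, R2, R3, R4, R6, R7, R8}
  P3: {R2, R3, R4, R5, R6, R7, R8}
  P4: {R4, R6, R7, R8}
No single site covers all 8 demand points.
But {P2, P3} covers everything, so the minimum is 2.

2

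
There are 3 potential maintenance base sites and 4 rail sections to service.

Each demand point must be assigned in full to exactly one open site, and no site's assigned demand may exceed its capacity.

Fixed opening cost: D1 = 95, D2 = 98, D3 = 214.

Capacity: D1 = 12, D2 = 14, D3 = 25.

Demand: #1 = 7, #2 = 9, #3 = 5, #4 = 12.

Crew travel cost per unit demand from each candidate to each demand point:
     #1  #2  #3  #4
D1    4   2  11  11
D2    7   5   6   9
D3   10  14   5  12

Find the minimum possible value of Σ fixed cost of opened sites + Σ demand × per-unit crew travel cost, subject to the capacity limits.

Open {D1, D3}; cheapest assignment that respects the capacities:
  D1 (cap 12, load 9): #2 — cost 9×2 = 18
  D3 (cap 25, load 24): #1, #3, #4 — cost 7×10 + 5×5 + 12×12 = 239
  Shipping 257, fixed 309 → total 566.
  Any other capacity-feasible assignment to {D1, D3} ships for at least 257.
Compare {D2, D3}: its best feasible assignment gives total 596.
Compare {D1, D2, D3}: its best feasible assignment gives total 628.
Every other set of open sites that can feasibly serve all demand totals ≥ 596 even under its best assignment. Minimum: 566.

566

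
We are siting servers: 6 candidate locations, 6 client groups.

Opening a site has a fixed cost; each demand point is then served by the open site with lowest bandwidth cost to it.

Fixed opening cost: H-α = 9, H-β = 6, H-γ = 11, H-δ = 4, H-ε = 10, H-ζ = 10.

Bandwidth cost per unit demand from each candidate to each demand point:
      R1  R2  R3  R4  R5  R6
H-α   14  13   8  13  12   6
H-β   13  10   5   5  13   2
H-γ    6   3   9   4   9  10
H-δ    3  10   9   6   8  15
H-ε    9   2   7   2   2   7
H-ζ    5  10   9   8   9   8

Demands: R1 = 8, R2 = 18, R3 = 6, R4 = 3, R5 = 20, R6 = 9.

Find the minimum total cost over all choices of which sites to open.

174

Open {H-β, H-δ, H-ε}: assign each demand point to its cheapest open site.
  R1→H-δ 8×3=24, R2→H-ε 18×2=36, R3→H-β 6×5=30, R4→H-ε 3×2=6, R5→H-ε 20×2=40, R6→H-β 9×2=18
  bandwidth cost 154, fixed 20 → total 174.
Compare {H-α, H-β, H-δ, H-ε}: bandwidth cost 154 + fixed 29 = 183.
Compare {H-β, H-δ, H-ε, H-ζ}: bandwidth cost 154 + fixed 30 = 184.
Compare {H-β, H-γ, H-δ, H-ε}: bandwidth cost 154 + fixed 31 = 185.
All other subsets cost ≥ 183. Minimum total cost: 174.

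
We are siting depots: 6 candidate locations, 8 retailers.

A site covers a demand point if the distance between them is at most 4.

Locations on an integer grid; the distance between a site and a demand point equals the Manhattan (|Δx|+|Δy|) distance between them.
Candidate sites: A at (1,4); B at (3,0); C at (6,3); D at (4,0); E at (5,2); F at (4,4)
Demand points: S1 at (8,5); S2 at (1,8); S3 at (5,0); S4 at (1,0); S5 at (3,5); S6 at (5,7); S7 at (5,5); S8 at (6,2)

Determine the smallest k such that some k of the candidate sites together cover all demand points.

3

Coverage sets (demand points within 4 of each site):
  A: {S2, S4, S5}
  B: {S3, S4}
  C: {S1, S3, S7, S8}
  D: {S3, S4, S8}
  E: {S3, S7, S8}
  F: {S5, S6, S7, S8}
No 2 sites suffice: every size-2 union leaves at least one demand point uncovered.
But {A, C, F} covers everything, so the minimum is 3.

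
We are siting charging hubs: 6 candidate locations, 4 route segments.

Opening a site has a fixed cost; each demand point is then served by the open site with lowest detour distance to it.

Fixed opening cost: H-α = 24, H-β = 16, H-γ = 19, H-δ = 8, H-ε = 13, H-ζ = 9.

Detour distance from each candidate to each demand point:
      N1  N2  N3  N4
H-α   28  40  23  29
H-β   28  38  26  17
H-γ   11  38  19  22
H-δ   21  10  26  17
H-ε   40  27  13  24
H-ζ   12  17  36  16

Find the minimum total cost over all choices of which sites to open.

80

Open {H-ε, H-ζ}: assign each demand point to its cheapest open site.
  N1→H-ζ 12, N2→H-ζ 17, N3→H-ε 13, N4→H-ζ 16
  detour distance 58, fixed 22 → total 80.
Compare {H-δ, H-ζ}: detour distance 64 + fixed 17 = 81.
Compare {H-δ, H-ε, H-ζ}: detour distance 51 + fixed 30 = 81.
Compare {H-δ}: detour distance 74 + fixed 8 = 82.
All other subsets cost ≥ 81. Minimum total cost: 80.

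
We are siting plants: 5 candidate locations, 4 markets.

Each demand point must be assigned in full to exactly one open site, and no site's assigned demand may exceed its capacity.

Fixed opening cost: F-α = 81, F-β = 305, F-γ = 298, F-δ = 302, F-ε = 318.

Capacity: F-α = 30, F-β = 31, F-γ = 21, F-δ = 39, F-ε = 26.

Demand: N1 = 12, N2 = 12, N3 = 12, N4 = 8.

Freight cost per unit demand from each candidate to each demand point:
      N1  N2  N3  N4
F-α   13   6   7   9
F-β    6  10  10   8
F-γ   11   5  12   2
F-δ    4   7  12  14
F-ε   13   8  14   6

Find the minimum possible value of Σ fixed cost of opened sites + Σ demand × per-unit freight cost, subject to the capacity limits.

671

Open {F-α, F-δ}; cheapest assignment that respects the capacities:
  F-α (cap 30, load 20): N3, N4 — cost 12×7 + 8×9 = 156
  F-δ (cap 39, load 24): N1, N2 — cost 12×4 + 12×7 = 132
  Shipping 288, fixed 383 → total 671.
  Any other capacity-feasible assignment to {F-α, F-δ} ships for at least 288.
Compare {F-α, F-β}: its best feasible assignment gives total 678.
Compare {F-α, F-γ}: its best feasible assignment gives total 683.
Every other set of open sites that can feasibly serve all demand totals ≥ 678 even under its best assignment. Minimum: 671.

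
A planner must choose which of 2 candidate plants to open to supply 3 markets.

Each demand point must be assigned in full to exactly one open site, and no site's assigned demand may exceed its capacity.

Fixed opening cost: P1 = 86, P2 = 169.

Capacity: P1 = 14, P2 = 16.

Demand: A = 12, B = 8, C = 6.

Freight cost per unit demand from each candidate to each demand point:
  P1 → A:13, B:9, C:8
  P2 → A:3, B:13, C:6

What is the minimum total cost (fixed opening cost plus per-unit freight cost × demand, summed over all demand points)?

411

Open {P1, P2}; cheapest assignment that respects the capacities:
  P1 (cap 14, load 14): B, C — cost 8×9 + 6×8 = 120
  P2 (cap 16, load 12): A — cost 12×3 = 36
  Shipping 156, fixed 255 → total 411.
  Any other capacity-feasible assignment to {P1, P2} ships for at least 156.
Total demand is 26 and no other set of sites has combined capacity ≥ 26, so {P1, P2} is the only feasible choice of open sites. Minimum: 411.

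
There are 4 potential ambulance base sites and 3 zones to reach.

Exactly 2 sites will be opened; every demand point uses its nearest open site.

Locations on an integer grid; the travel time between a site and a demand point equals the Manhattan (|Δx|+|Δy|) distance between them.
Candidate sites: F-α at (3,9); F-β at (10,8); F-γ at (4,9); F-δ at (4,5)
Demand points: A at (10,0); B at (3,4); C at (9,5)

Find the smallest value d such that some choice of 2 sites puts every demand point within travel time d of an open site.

Open {F-α, F-β}.
  Farthest demand point is A at travel time 8 (to F-β); all others are ≤ 8.
With {F-β, F-γ} the worst case is 8.
With {F-β, F-δ} the worst case is 8.
No size-2 selection achieves below 8.

8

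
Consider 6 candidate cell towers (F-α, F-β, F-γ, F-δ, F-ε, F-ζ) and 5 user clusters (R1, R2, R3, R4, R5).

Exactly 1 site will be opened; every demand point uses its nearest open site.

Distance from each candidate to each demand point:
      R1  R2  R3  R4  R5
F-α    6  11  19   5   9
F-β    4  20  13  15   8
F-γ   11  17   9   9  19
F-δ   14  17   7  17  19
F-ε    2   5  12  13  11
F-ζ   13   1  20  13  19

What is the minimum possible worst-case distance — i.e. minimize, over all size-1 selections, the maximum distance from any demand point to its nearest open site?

Open {F-ε}.
  Farthest demand point is R4 at distance 13 (to F-ε); all others are ≤ 13.
With {F-α} the worst case is 19.
With {F-γ} the worst case is 19.
No size-1 selection achieves below 13.

13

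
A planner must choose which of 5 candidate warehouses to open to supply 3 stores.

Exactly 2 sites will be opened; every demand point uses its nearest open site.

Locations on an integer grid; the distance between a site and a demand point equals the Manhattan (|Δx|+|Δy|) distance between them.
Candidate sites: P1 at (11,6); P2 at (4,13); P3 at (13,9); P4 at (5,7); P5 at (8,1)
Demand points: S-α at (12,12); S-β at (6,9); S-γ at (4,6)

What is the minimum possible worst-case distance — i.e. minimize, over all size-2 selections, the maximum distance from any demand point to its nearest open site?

4

Open {P3, P4}.
  Farthest demand point is S-α at distance 4 (to P3); all others are ≤ 4.
With {P1, P2} the worst case is 7.
With {P1, P3} the worst case is 7.
No size-2 selection achieves below 4.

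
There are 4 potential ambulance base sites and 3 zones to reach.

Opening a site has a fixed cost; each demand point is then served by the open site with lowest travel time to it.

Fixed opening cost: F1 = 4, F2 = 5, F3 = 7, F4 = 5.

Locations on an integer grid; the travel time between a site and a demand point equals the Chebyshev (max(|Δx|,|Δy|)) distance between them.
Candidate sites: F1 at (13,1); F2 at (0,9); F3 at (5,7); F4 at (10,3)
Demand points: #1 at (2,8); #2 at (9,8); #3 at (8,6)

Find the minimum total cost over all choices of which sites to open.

17

Open {F3}: assign each demand point to its cheapest open site.
  #1→F3 3, #2→F3 4, #3→F3 3
  travel time 10, fixed 7 → total 17.
Compare {F2, F4}: travel time 10 + fixed 10 = 20.
Compare {F4}: travel time 16 + fixed 5 = 21.
Compare {F1, F3}: travel time 10 + fixed 11 = 21.
All other subsets cost ≥ 20. Minimum total cost: 17.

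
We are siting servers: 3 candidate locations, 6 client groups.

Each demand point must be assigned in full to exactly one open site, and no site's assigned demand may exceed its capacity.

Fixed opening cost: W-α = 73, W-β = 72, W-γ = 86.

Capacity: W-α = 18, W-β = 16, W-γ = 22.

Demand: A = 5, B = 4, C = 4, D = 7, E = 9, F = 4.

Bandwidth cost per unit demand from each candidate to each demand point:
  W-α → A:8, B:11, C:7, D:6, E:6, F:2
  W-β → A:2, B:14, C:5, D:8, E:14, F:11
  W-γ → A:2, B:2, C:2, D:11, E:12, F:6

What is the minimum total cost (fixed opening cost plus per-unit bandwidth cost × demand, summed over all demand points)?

305

Open {W-α, W-γ}; cheapest assignment that respects the capacities:
  W-α (cap 18, load 16): D, E — cost 7×6 + 9×6 = 96
  W-γ (cap 22, load 17): A, B, C, F — cost 5×2 + 4×2 + 4×2 + 4×6 = 50
  Shipping 146, fixed 159 → total 305.
  Any other capacity-feasible assignment to {W-α, W-γ} ships for at least 146.
Compare {W-α, W-β}: its best feasible assignment gives total 337.
Compare {W-β, W-γ}: its best feasible assignment gives total 372.
Every other set of open sites that can feasibly serve all demand totals ≥ 337 even under its best assignment. Minimum: 305.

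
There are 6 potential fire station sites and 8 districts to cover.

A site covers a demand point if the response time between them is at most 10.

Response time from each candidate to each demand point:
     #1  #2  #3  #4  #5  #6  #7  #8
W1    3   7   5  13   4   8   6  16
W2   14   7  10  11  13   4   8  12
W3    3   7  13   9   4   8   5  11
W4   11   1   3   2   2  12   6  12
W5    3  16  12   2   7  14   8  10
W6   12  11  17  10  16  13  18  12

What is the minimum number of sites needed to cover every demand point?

Coverage sets (demand points within 10 of each site):
  W1: {#1, #2, #3, #5, #6, #7}
  W2: {#2, #3, #6, #7}
  W3: {#1, #2, #4, #5, #6, #7}
  W4: {#2, #3, #4, #5, #7}
  W5: {#1, #4, #5, #7, #8}
  W6: {#4}
No single site covers all 8 demand points.
But {W1, W5} covers everything, so the minimum is 2.

2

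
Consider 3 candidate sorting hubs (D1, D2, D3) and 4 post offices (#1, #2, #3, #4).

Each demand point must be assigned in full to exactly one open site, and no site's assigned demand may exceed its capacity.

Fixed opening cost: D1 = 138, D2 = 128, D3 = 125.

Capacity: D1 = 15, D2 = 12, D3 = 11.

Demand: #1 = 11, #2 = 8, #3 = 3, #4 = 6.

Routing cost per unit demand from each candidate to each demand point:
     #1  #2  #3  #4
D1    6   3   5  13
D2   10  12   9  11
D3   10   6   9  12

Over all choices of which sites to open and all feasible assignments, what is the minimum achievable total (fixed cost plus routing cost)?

586

Open {D1, D2, D3}; cheapest assignment that respects the capacities:
  D1 (cap 15, load 14): #1, #3 — cost 11×6 + 3×5 = 81
  D2 (cap 12, load 6): #4 — cost 6×11 = 66
  D3 (cap 11, load 8): #2 — cost 8×6 = 48
  Shipping 195, fixed 391 → total 586.
  Any other capacity-feasible assignment to {D1, D2, D3} ships for at least 195.
Total demand is 28 and no other set of sites has combined capacity ≥ 28, so {D1, D2, D3} is the only feasible choice of open sites. Minimum: 586.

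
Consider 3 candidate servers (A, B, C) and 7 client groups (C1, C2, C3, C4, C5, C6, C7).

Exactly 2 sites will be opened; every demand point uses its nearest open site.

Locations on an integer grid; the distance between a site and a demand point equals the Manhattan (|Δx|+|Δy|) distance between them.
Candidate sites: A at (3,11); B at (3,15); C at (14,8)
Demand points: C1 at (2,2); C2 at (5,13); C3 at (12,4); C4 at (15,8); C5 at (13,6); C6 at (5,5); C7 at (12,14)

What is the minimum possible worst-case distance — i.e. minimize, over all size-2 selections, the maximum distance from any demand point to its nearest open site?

Open {A, C}.
  Farthest demand point is C1 at distance 10 (to A); all others are ≤ 10.
With {B, C} the worst case is 14.
With {A, B} the worst case is 16.
No size-2 selection achieves below 10.

10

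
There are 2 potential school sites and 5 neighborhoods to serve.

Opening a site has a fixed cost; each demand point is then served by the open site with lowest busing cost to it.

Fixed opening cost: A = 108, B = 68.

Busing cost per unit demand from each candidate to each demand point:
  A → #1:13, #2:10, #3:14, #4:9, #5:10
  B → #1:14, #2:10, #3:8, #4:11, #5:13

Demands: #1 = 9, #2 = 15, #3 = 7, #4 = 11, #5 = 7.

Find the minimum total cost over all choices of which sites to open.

612

Open {B}: assign each demand point to its cheapest open site.
  #1→B 9×14=126, #2→B 15×10=150, #3→B 7×8=56, #4→B 11×11=121, #5→B 7×13=91
  busing cost 544, fixed 68 → total 612.
Compare {A}: busing cost 534 + fixed 108 = 642.
Compare {A, B}: busing cost 492 + fixed 176 = 668.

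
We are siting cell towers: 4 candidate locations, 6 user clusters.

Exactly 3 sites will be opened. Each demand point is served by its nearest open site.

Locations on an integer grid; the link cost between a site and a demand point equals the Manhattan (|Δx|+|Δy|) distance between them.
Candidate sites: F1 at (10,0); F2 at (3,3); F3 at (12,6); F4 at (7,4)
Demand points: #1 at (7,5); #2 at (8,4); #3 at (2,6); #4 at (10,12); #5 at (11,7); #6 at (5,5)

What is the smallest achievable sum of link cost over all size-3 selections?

Open {F2, F3, F4}.
  #1→F4 1, #2→F4 1, #3→F2 4, #4→F3 8, #5→F3 2, #6→F4 3  ⇒ total 19.
Compare {F1, F3, F4}: total 22.
Compare {F1, F2, F4}: total 27.
No size-3 selection does better; minimum is 19.

19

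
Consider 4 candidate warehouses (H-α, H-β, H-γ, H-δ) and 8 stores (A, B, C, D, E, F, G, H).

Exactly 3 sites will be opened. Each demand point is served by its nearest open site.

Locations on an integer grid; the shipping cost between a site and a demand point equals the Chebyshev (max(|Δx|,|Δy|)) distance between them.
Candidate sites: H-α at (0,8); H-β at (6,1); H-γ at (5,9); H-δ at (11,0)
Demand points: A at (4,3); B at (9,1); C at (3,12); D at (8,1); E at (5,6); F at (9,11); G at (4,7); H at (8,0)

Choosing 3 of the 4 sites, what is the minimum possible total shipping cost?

20

Open {H-β, H-γ, H-δ}.
  A→H-β 2, B→H-δ 2, C→H-γ 3, D→H-β 2, E→H-γ 3, F→H-γ 4, G→H-γ 2, H→H-β 2  ⇒ total 20.
Compare {H-α, H-β, H-γ}: total 21.
Compare {H-α, H-γ, H-δ}: total 25.
No size-3 selection does better; minimum is 20.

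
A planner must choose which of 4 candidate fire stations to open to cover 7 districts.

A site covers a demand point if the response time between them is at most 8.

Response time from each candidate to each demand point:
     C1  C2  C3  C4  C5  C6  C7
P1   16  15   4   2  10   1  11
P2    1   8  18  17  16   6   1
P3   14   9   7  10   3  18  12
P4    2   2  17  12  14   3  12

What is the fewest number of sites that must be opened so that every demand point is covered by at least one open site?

Coverage sets (demand points within 8 of each site):
  P1: {C3, C4, C6}
  P2: {C1, C2, C6, C7}
  P3: {C3, C5}
  P4: {C1, C2, C6}
No 2 sites suffice: every size-2 union leaves at least one demand point uncovered.
But {P1, P2, P3} covers everything, so the minimum is 3.

3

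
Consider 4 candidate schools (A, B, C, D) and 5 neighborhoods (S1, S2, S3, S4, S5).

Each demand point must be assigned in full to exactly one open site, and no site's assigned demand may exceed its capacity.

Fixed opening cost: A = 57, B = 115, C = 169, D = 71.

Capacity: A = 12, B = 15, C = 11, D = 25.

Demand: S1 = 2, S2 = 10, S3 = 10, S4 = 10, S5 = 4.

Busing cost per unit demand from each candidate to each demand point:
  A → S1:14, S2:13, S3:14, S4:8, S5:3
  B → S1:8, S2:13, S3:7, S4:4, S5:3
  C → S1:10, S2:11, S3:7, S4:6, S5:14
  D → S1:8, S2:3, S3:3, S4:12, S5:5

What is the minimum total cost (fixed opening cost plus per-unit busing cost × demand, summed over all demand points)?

Open {B, D}; cheapest assignment that respects the capacities:
  B (cap 15, load 14): S4, S5 — cost 10×4 + 4×3 = 52
  D (cap 25, load 22): S1, S2, S3 — cost 2×8 + 10×3 + 10×3 = 76
  Shipping 128, fixed 186 → total 314.
  Any other capacity-feasible assignment to {B, D} ships for at least 128.
Compare {A, D}: its best feasible assignment gives total 316.
Compare {A, B, D}: its best feasible assignment gives total 371.
Every other set of open sites that can feasibly serve all demand totals ≥ 316 even under its best assignment. Minimum: 314.

314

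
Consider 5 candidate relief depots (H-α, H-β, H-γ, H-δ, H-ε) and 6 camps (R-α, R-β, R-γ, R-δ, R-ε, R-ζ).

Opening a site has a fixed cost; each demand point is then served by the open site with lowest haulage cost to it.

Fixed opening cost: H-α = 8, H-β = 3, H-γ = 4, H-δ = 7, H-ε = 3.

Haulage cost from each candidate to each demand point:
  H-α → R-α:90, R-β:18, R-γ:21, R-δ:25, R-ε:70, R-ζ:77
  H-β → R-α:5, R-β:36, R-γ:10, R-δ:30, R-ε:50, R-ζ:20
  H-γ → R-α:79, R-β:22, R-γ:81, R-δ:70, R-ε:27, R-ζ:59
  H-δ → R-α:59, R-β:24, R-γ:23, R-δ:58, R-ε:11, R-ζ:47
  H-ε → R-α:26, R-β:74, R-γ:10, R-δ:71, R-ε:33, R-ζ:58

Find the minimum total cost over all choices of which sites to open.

107

Open {H-α, H-β, H-δ}: assign each demand point to its cheapest open site.
  R-α→H-β 5, R-β→H-α 18, R-γ→H-β 10, R-δ→H-α 25, R-ε→H-δ 11, R-ζ→H-β 20
  haulage cost 89, fixed 18 → total 107.
Compare {H-β, H-δ}: haulage cost 100 + fixed 10 = 110.
Compare {H-α, H-β, H-δ, H-ε}: haulage cost 89 + fixed 21 = 110.
Compare {H-α, H-β, H-γ, H-δ}: haulage cost 89 + fixed 22 = 111.
All other subsets cost ≥ 110. Minimum total cost: 107.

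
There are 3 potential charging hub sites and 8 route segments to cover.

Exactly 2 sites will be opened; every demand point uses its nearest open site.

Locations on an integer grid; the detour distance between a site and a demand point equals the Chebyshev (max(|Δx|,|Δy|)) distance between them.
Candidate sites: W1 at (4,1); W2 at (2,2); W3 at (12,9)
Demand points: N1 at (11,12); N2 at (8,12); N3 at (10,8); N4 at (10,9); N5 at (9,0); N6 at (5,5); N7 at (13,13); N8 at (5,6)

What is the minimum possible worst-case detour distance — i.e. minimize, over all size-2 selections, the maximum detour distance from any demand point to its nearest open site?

Open {W1, W3}.
  Farthest demand point is N5 at detour distance 5 (to W1); all others are ≤ 5.
With {W2, W3} the worst case is 7.
With {W1, W2} the worst case is 11.
No size-2 selection achieves below 5.

5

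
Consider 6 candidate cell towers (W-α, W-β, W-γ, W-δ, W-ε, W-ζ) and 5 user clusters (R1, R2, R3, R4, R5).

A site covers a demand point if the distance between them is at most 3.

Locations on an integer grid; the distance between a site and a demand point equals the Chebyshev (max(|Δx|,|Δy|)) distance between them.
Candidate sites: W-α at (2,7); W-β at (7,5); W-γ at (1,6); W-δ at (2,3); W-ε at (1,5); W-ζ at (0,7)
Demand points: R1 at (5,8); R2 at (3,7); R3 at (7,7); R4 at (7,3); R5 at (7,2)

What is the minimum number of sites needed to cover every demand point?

2

Coverage sets (demand points within 3 of each site):
  W-α: {R1, R2}
  W-β: {R1, R3, R4, R5}
  W-γ: {R2}
  W-δ: {}
  W-ε: {R2}
  W-ζ: {R2}
No single site covers all 5 demand points.
But {W-α, W-β} covers everything, so the minimum is 2.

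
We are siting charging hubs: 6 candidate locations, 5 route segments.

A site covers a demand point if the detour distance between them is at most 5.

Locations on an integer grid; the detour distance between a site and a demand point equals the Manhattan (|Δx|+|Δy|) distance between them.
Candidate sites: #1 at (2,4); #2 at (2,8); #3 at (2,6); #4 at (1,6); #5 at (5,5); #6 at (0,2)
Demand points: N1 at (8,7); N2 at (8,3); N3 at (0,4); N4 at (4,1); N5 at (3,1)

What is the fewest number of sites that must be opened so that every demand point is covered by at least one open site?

Coverage sets (demand points within 5 of each site):
  #1: {N3, N4, N5}
  #2: {}
  #3: {N3}
  #4: {N3}
  #5: {N1, N2, N4}
  #6: {N3, N4, N5}
No single site covers all 5 demand points.
But {#1, #5} covers everything, so the minimum is 2.

2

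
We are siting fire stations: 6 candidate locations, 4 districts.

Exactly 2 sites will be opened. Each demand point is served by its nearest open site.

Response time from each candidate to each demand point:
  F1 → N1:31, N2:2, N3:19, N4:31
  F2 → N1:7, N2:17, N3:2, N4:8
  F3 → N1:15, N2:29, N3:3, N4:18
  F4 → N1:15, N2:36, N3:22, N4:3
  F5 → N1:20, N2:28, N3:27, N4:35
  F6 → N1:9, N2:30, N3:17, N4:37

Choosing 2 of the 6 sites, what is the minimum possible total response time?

Open {F1, F2}.
  N1→F2 7, N2→F1 2, N3→F2 2, N4→F2 8  ⇒ total 19.
Compare {F2, F4}: total 29.
Compare {F2, F3}: total 34.
No size-2 selection does better; minimum is 19.

19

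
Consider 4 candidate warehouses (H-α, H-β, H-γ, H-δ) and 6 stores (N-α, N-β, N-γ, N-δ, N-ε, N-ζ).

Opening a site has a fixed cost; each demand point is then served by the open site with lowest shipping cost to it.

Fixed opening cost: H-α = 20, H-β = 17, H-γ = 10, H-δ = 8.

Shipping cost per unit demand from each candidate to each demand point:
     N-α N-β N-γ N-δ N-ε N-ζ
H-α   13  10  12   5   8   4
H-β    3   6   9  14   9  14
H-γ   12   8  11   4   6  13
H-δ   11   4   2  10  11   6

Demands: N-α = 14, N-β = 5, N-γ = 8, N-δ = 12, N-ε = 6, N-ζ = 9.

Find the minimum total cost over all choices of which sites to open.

251

Open {H-β, H-γ, H-δ}: assign each demand point to its cheapest open site.
  N-α→H-β 14×3=42, N-β→H-δ 5×4=20, N-γ→H-δ 8×2=16, N-δ→H-γ 12×4=48, N-ε→H-γ 6×6=36, N-ζ→H-δ 9×6=54
  shipping cost 216, fixed 35 → total 251.
Compare {H-α, H-β, H-γ, H-δ}: shipping cost 198 + fixed 55 = 253.
Compare {H-α, H-β, H-δ}: shipping cost 222 + fixed 45 = 267.
Compare {H-α, H-β, H-γ}: shipping cost 264 + fixed 47 = 311.
All other subsets cost ≥ 253. Minimum total cost: 251.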